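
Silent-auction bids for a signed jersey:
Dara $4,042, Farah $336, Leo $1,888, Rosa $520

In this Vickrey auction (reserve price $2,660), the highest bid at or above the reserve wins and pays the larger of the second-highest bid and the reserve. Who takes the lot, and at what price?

Dara pays $2,660

Bids in order: 4,042 (Dara) > 1,888 (Leo) > 520 (Rosa) > 336 (Farah)
Dara has the top bid at or above the reserve ($4,042).
Second-highest bid $1,888 is below the reserve $2,660, so the reserve binds → payment $2,660.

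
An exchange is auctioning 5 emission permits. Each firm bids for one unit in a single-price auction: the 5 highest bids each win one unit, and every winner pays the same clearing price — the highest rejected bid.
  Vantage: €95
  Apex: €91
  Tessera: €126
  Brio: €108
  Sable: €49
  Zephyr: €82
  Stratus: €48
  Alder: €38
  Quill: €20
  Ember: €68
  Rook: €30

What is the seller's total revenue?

Total revenue: €340

Sorting: 126 (Tessera), 108 (Brio), 95 (Vantage), 91 (Apex), 82 (Zephyr), 68 (Ember), 49 (Sable), …
Top 5: Tessera, Brio, Vantage, Apex, Zephyr.
First losing bid is Ember's €68, which sets the uniform price.
Total revenue = 5 × €68 = €340.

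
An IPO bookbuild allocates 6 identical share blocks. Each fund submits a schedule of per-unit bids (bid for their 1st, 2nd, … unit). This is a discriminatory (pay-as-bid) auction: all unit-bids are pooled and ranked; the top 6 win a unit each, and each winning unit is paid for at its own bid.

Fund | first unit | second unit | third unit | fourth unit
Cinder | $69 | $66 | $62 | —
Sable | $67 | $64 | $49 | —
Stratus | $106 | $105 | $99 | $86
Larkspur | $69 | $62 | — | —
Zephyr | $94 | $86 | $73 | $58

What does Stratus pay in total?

Stratus pays $396

All unit-bids, highest first — top 6: 106 (Stratus-1), 105 (Stratus-2), 99 (Stratus-3), 94 (Zephyr-1), 86 (Stratus-4), 86 (Zephyr-2)
Next rejected bid: $73 (not a price — pay-as-bid).
Stratus's winning unit-bids: 106 + 105 + 99 + 86 = $396.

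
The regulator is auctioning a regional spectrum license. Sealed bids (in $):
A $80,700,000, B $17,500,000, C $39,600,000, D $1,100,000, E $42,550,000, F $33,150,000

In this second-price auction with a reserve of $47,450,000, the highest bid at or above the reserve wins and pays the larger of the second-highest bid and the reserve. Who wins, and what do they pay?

A pays $47,450,000

Bids in order: 80,700,000 (A) > 42,550,000 (E) > 39,600,000 (C) > 33,150,000 (F) > 17,500,000 (B) > 1,100,000 (D)
A has the top bid at or above the reserve ($80,700,000).
Second-highest bid $42,550,000 is below the reserve $47,450,000, so the reserve binds → payment $47,450,000.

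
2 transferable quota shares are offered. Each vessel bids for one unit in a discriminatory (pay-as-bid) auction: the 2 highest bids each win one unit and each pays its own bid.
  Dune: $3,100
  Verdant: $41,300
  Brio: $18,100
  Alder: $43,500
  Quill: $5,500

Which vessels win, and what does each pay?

Alder $43,500, Verdant $41,300

Sorting: 43,500 (Alder), 41,300 (Verdant), 18,100 (Brio), 5,500 (Quill), …
Top 2: Alder, Verdant.
Each winner pays its own bid: Alder $43,500, Verdant $41,300.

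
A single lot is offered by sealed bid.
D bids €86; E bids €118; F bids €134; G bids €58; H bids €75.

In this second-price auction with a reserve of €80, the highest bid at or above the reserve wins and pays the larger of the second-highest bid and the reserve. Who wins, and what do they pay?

F pays €118

Rule: the highest bid at or above the reserve wins and pays the larger of the second-highest bid and the reserve.
Sorting bids: 134 (F) > 118 (E) > 86 (D) > 75 (H) > 58 (G)
Highest eligible bid: F at €134.
Second-highest bid €118 exceeds the reserve €80 → payment €118.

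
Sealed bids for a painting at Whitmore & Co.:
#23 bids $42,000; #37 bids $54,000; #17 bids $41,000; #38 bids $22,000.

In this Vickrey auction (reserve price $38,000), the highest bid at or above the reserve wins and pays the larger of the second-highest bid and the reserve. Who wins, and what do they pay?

Bids in order: 54,000 (#37) > 42,000 (#23) > 41,000 (#17) > 22,000 (#38)
#37 has the top bid at or above the reserve ($54,000).
Second-highest bid $42,000 exceeds the reserve $38,000 → payment $42,000.

#37 pays $42,000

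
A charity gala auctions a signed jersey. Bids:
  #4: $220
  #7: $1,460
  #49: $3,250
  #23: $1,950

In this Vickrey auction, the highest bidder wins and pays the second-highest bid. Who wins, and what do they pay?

Sorting bids: 3,250 (#49) > 1,950 (#23) > 1,460 (#7) > 220 (#4)
#49 is highest; pays the second-highest bid, $1,950.

#49 pays $1,950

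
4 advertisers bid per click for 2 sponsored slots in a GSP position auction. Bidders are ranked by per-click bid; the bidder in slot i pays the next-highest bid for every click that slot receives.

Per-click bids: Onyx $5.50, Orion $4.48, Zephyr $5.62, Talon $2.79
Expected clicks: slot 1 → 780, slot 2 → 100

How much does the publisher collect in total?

Total revenue: $4738.00

Sorting advertisers: $5.62 (Zephyr) > $5.50 (Onyx) > $4.48 (Orion) > …
Slot 1: Zephyr pays $5.50 × 780 = $4290.00
Slot 2: Onyx pays $4.48 × 100 = $448.00
Total = $4738.00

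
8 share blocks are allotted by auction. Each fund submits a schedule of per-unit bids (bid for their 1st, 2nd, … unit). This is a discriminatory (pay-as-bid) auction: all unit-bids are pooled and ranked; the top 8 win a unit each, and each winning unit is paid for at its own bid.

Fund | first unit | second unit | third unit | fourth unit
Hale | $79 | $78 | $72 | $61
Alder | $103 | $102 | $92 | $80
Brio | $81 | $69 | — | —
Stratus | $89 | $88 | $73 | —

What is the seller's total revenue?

All unit-bids, highest first — top 8: 103 (Alder-1), 102 (Alder-2), 92 (Alder-3), 89 (Stratus-1), 88 (Stratus-2), 81 (Brio-1), 80 (Alder-4), 79 (Hale-1)
Next rejected bid: $78 (not a price — pay-as-bid).
Each winning unit pays its own bid.
Revenue = 103 + 102 + 92 + 89 + 88 + 81 + 80 + 79 = $714.

Total revenue: $714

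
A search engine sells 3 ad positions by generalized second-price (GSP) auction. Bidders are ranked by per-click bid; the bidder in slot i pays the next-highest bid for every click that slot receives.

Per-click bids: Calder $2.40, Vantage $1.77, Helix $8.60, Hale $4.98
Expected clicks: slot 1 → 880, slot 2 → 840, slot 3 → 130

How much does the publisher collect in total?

Sorting advertisers: $8.60 (Helix) > $4.98 (Hale) > $2.40 (Calder) > $1.77 (Vantage)
Slot 1: Helix pays $4.98 × 880 = $4382.40
Slot 2: Hale pays $2.40 × 840 = $2016.00
Slot 3: Calder pays $1.77 × 130 = $230.10
Total = $6628.50

Total revenue: $6628.50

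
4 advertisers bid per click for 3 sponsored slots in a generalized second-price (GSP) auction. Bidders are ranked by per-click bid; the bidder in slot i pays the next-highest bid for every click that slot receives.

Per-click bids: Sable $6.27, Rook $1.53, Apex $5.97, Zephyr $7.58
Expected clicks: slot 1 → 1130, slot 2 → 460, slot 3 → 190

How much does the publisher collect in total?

Sorting advertisers: $7.58 (Zephyr) > $6.27 (Sable) > $5.97 (Apex) > $1.53 (Rook)
Slot 1: Zephyr pays $6.27 × 1130 = $7085.10
Slot 2: Sable pays $5.97 × 460 = $2746.20
Slot 3: Apex pays $1.53 × 190 = $290.70
Total = $10122.00

Total revenue: $10122.00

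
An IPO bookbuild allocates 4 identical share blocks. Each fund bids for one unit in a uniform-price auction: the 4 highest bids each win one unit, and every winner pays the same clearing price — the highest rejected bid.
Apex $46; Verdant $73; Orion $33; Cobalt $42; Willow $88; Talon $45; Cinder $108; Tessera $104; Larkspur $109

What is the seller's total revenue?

Total revenue: $292

Bids ranked high→low: 109 (Larkspur), 108 (Cinder), 104 (Tessera), 88 (Willow), 73 (Verdant), 46 (Apex), …
Top 4: Larkspur, Cinder, Tessera, Willow.
First losing bid is Verdant's $73, which sets the uniform price.
Total revenue = 4 × $73 = $292.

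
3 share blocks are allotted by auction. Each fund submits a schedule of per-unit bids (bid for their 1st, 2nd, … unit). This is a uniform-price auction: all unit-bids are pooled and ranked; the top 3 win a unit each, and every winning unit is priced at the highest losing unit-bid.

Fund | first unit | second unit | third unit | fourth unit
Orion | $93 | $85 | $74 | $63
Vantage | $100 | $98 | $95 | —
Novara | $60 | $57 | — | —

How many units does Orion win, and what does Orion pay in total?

Orion: 0 units, pays $0

Pooled unit-bids ranked (top 3): 100 (Vantage-1), 98 (Vantage-2), 95 (Vantage-3)
Highest rejected unit-bid = $93.
Orion wins 0 unit(s) at $93 each.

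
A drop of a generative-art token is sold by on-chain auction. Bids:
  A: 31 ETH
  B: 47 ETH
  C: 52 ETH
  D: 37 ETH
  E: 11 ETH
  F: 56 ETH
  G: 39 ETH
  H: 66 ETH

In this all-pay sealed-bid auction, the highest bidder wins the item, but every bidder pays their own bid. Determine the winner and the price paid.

H pays 66 ETH

Bids in order: 66 (H) > 56 (F) > 52 (C) > 47 (B) > 39 (G) > 37 (D) > …
H is highest and takes the item; every bidder forfeits their bid.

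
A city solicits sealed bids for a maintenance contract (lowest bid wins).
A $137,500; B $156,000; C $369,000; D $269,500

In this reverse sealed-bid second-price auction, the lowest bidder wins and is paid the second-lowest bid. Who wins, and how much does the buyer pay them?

Bids ranked: 137,500 (A) < 156,000 (B) < 269,500 (D) < 369,000 (C)
Second-price: A is paid B's bid of $156,000.

A is paid $156,000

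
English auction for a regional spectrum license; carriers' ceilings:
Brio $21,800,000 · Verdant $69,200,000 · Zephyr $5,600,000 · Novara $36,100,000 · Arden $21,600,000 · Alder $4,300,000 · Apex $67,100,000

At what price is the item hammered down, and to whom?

Verdant wins at $67,100,000

Limits in order: 69,200,000 (Verdant) > 67,100,000 (Apex) > 36,100,000 (Novara) > 21,800,000 (Brio) > 21,600,000 (Arden) > 5,600,000 (Zephyr) > …
Apex is the last rival to drop out, at $67,100,000; Verdant remains and wins at that price.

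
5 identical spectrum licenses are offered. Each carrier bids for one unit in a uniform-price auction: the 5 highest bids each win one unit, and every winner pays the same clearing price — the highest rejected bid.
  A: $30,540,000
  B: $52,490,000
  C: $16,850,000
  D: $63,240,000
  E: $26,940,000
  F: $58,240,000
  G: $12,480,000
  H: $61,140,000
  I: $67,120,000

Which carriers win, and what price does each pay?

I, D, H, F, B; each pays $30,540,000

Ordering the bids: 67,120,000 (I), 63,240,000 (D), 61,140,000 (H), 58,240,000 (F), 52,490,000 (B), 30,540,000 (A), 26,940,000 (E), …
Top 5: I, D, H, F, B.
Clearing price = highest rejected bid = $30,540,000.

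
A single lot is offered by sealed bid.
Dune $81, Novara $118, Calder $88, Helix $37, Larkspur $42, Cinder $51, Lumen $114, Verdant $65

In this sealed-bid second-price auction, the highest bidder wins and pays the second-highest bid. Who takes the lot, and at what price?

Bids ranked: 118 (Novara) > 114 (Lumen) > 88 (Calder) > 81 (Dune) > 65 (Verdant) > 51 (Cinder) > …
Second-price: Novara pays Lumen's bid of $114.

Novara pays $114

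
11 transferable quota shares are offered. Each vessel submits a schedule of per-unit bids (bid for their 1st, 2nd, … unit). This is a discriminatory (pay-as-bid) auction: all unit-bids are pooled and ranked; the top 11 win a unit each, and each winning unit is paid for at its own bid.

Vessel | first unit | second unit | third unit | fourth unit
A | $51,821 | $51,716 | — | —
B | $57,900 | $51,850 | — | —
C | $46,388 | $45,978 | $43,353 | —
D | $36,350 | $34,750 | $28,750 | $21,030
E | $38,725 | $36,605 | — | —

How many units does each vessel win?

A 2, B 2, C 3, D 2, E 2

Pooled unit-bids ranked (top 11): 57,900 (B-1), 51,850 (B-2), 51,821 (A-1), 51,716 (A-2), 46,388 (C-1), 45,978 (C-2), 43,353 (C-3), 38,725 (E-1), 36,605 (E-2), 36,350 (D-1), 34,750 (D-2)
Next rejected bid: $28,750 (not a price — pay-as-bid).
Allocation: A 2, B 2, C 3, D 2, E 2.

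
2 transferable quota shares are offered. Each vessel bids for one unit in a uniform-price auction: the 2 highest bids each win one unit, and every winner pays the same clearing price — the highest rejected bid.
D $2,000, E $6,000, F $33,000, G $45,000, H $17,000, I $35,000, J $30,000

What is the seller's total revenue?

Total revenue: $66,000

Ordering the bids: 45,000 (G), 35,000 (I), 33,000 (F), 30,000 (J), …
The 2 highest are G, I.
Highest unsuccessful bid: $33,000 → clearing price.
Total revenue = 2 × $33,000 = $66,000.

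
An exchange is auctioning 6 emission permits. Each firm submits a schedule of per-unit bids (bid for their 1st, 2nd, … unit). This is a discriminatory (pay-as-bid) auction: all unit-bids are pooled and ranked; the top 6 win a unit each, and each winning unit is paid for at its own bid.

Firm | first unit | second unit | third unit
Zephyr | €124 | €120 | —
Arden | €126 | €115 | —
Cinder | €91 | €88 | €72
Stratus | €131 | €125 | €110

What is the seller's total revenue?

Total revenue: €741

Merging the schedules and taking the best 6: 131 (Stratus-1), 126 (Arden-1), 125 (Stratus-2), 124 (Zephyr-1), 120 (Zephyr-2), 115 (Arden-2)
Next rejected bid: €110 (not a price — pay-as-bid).
Each winning unit pays its own bid.
Revenue = 131 + 126 + 125 + 124 + 120 + 115 = €741.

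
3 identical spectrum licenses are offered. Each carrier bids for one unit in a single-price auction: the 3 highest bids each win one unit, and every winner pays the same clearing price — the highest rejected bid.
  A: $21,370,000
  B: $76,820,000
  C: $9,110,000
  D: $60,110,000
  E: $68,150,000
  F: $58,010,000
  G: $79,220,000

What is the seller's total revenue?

Ordering the bids: 79,220,000 (G), 76,820,000 (B), 68,150,000 (E), 60,110,000 (D), 58,010,000 (F), …
Top 3: G, B, E.
First losing bid is D's $60,110,000, which sets the uniform price.
Total revenue = 3 × $60,110,000 = $180,330,000.

Total revenue: $180,330,000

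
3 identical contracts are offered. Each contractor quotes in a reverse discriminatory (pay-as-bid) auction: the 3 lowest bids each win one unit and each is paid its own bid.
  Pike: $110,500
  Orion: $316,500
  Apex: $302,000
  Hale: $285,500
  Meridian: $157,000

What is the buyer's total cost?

Sorting: 110,500 (Pike), 157,000 (Meridian), 285,500 (Hale), 302,000 (Apex), 316,500 (Orion)
The 3 lowest are Pike, Meridian, Hale.
Total cost = 110,500 + 157,000 + 285,500 = $553,000.

Total cost: $553,000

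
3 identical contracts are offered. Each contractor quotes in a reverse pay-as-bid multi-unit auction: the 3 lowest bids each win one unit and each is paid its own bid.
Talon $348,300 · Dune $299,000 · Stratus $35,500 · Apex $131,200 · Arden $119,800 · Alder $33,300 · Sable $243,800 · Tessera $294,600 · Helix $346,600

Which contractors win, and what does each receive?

Sorting: 33,300 (Alder), 35,500 (Stratus), 119,800 (Arden), 131,200 (Apex), 243,800 (Sable), …
The 3 lowest are Alder, Stratus, Arden.
Each winner is paid its own bid: Alder $33,300, Stratus $35,500, Arden $119,800.

Alder $33,300, Stratus $35,500, Arden $119,800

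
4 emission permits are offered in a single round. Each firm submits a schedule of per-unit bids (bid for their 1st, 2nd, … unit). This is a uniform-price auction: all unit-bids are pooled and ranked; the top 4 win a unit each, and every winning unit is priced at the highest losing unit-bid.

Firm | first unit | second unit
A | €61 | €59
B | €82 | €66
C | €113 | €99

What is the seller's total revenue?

All unit-bids, highest first — top 4: 113 (C-1), 99 (C-2), 82 (B-1), 66 (B-2)
First bid not allocated: €61.
Allocation: B 2, C 2. Every unit priced at €61.
Revenue = 4 × 61 = €244.

Total revenue: €244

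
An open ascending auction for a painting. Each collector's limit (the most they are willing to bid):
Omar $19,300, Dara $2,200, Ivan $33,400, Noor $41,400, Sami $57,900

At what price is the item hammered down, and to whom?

Sorting limits: 57,900 (Sami) > 41,400 (Noor) > 33,400 (Ivan) > 19,300 (Omar) > 2,200 (Dara)
Bidding ends when Noor exits at $41,400; Sami takes it.

Sami wins at $41,400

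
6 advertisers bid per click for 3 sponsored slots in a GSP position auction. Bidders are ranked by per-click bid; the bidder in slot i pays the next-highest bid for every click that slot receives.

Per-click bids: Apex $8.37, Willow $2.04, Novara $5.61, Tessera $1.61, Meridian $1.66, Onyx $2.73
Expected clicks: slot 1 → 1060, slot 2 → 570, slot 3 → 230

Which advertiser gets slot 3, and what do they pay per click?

Per-click bids in order: $8.37 (Apex) > $5.61 (Novara) > $2.73 (Onyx) > $2.04 (Willow) > …
Slot 3 goes to the third-ranked bidder, Onyx, who pays the next bid down: $2.04/click.

Onyx; $2.04 per click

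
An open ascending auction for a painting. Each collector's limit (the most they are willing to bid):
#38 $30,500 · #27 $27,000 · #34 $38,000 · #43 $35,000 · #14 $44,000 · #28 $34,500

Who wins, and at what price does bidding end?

#14 wins at $38,000

Rule: the price rises until one bidder remains; the winner pays the price at which the last rival dropped out.
Limits ranked: 44,000 (#14) > 38,000 (#34) > 35,000 (#43) > 34,500 (#28) > 30,500 (#38) > 27,000 (#27)
Once the price passes $38,000, only #14 is left; the hammer falls at #34's limit of $38,000.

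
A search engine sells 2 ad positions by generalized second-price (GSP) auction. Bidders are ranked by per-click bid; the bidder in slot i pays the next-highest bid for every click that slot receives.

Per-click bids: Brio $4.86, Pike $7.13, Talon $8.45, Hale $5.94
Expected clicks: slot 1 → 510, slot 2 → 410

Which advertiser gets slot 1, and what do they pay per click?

Talon; $7.13 per click

Per-click bids in order: $8.45 (Talon) > $7.13 (Pike) > $5.94 (Hale) > …
Slot 1 goes to the first-ranked bidder, Talon, who pays the next bid down: $7.13/click.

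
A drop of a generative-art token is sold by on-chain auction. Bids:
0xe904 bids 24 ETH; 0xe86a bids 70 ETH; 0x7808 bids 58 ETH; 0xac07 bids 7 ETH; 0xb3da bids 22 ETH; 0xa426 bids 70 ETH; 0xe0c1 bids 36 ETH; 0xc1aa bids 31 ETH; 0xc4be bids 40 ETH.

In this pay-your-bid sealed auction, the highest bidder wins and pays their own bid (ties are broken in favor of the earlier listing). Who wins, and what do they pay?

0xe86a pays 70 ETH

Sorting bids: 70 (0xe86a) > 70 (0xa426) > 58 (0x7808) > 40 (0xc4be) > 36 (0xe0c1) > 31 (0xc1aa) > …
Tie at 70 ETH → 0xe86a wins by tie-break.
0xe86a is highest → pays own bid, 70 ETH.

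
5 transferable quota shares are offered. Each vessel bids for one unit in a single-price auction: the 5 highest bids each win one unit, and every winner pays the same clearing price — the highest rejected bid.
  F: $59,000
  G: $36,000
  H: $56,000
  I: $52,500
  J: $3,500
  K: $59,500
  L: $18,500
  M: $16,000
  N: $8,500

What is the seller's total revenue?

Sorting: 59,500 (K), 59,000 (F), 56,000 (H), 52,500 (I), 36,000 (G), 18,500 (L), 16,000 (M), …
Top 5: K, F, H, I, G.
Clearing price = highest rejected bid = $18,500.
Total revenue = 5 × $18,500 = $92,500.

Total revenue: $92,500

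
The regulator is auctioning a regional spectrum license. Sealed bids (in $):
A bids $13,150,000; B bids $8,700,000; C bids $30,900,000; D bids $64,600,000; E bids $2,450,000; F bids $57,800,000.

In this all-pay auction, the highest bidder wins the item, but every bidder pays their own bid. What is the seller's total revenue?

Rule: the highest bidder wins the item, but every bidder pays their own bid.
Bids ranked: 64,600,000 (D) > 57,800,000 (F) > 30,900,000 (C) > 13,150,000 (A) > 8,700,000 (B) > 2,450,000 (E)
D wins with the top bid; all bids are sunk regardless.
Every bidder forfeits their bid regardless of winning.
Revenue = 13,150,000 + 8,700,000 + 30,900,000 + 64,600,000 + 2,450,000 + 57,800,000 = $177,600,000.

Total revenue: $177,600,000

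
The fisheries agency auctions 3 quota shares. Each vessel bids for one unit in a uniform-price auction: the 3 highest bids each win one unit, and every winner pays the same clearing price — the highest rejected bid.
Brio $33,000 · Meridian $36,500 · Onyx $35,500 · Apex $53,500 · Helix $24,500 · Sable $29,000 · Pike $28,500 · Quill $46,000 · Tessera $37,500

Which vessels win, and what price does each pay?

Ordering the bids: 53,500 (Apex), 46,000 (Quill), 37,500 (Tessera), 36,500 (Meridian), 35,500 (Onyx), …
Winners (3 units): Apex, Quill, Tessera.
Clearing price = highest rejected bid = $36,500.

Apex, Quill, Tessera; each pays $36,500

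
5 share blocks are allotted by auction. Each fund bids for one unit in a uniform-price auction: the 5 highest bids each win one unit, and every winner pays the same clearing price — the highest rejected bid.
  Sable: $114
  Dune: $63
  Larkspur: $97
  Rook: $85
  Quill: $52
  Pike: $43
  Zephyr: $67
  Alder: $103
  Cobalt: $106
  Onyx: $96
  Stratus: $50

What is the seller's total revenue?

Total revenue: $425

Ordering the bids: 114 (Sable), 106 (Cobalt), 103 (Alder), 97 (Larkspur), 96 (Onyx), 85 (Rook), 67 (Zephyr), …
The 5 highest are Sable, Cobalt, Alder, Larkspur, Onyx.
Highest unsuccessful bid: $85 → clearing price.
Total revenue = 5 × $85 = $425.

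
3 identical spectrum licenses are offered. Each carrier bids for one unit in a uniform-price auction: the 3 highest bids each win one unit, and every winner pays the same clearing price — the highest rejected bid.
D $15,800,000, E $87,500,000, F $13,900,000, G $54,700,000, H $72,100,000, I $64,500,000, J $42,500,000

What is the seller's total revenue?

Total revenue: $164,100,000

Ordering the bids: 87,500,000 (E), 72,100,000 (H), 64,500,000 (I), 54,700,000 (G), 42,500,000 (J), …
Top 3: E, H, I.
Highest unsuccessful bid: $54,700,000 → clearing price.
Total revenue = 3 × $54,700,000 = $164,100,000.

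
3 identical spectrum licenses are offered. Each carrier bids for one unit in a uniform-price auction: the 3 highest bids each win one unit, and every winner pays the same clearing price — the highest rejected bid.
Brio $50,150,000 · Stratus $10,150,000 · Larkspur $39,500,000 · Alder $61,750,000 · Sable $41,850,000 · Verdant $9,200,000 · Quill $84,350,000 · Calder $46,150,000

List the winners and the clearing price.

Bids ranked high→low: 84,350,000 (Quill), 61,750,000 (Alder), 50,150,000 (Brio), 46,150,000 (Calder), 41,850,000 (Sable), …
Top 3: Quill, Alder, Brio.
Highest unsuccessful bid: $46,150,000 → clearing price.

Quill, Alder, Brio; each pays $46,150,000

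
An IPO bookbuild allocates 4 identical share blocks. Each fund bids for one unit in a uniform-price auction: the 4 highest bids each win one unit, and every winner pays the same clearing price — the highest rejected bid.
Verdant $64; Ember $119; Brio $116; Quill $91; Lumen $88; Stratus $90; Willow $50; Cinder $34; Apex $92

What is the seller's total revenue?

Total revenue: $360

Ordering the bids: 119 (Ember), 116 (Brio), 92 (Apex), 91 (Quill), 90 (Stratus), 88 (Lumen), …
Winners (4 units): Ember, Brio, Apex, Quill.
Clearing price = highest rejected bid = $90.
Total revenue = 4 × $90 = $360.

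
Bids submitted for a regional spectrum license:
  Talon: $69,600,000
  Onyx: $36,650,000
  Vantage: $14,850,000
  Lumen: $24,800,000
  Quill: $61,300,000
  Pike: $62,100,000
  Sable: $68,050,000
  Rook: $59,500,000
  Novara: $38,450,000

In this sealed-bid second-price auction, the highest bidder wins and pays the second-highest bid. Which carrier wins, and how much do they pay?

Rule: the highest bidder wins and pays the second-highest bid.
Sorting bids: 69,600,000 (Talon) > 68,050,000 (Sable) > 62,100,000 (Pike) > 61,300,000 (Quill) > 59,500,000 (Rook) > 38,450,000 (Novara) > …
Talon is highest; pays the second-highest bid, $68,050,000.

Talon pays $68,050,000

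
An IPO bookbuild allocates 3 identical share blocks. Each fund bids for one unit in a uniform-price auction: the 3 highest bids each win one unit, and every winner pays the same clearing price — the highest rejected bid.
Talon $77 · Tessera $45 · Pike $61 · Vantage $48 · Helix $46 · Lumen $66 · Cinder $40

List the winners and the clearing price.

Talon, Lumen, Pike; each pays $48

Ordering the bids: 77 (Talon), 66 (Lumen), 61 (Pike), 48 (Vantage), 46 (Helix), …
Winners (3 units): Talon, Lumen, Pike.
Clearing price = highest rejected bid = $48.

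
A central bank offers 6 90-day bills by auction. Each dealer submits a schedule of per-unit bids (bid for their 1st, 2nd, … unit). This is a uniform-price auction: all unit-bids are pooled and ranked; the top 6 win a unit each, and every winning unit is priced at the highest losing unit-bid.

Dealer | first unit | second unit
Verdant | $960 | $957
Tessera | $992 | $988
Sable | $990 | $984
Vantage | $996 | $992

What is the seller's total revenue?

Pooled unit-bids ranked (top 6): 996 (Vantage-1), 992 (Tessera-1), 992 (Vantage-2), 990 (Sable-1), 988 (Tessera-2), 984 (Sable-2)
The (k+1)-th unit-bid is $960.
Allocation: Sable 2, Tessera 2, Vantage 2. Every unit priced at $960.
Revenue = 6 × 960 = $5,760.

Total revenue: $5,760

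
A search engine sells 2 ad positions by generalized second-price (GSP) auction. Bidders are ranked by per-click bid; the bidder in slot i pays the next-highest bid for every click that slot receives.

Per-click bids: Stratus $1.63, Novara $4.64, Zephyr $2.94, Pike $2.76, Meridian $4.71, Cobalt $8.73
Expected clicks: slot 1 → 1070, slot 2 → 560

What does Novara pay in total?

Novara pays $0.00

Ranked by bid: $8.73 (Cobalt) > $4.71 (Meridian) > $4.64 (Novara) > …
Novara ranks below slot 2 → no slot, pays nothing.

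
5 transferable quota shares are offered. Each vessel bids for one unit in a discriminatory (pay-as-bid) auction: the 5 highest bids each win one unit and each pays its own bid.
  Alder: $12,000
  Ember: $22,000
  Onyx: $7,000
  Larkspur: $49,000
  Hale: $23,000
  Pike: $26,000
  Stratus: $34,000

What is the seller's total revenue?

Bids ranked high→low: 49,000 (Larkspur), 34,000 (Stratus), 26,000 (Pike), 23,000 (Hale), 22,000 (Ember), 12,000 (Alder), 7,000 (Onyx)
The 5 highest are Larkspur, Stratus, Pike, Hale, Ember.
Total revenue = 49,000 + 34,000 + 26,000 + 23,000 + 22,000 = $154,000.

Total revenue: $154,000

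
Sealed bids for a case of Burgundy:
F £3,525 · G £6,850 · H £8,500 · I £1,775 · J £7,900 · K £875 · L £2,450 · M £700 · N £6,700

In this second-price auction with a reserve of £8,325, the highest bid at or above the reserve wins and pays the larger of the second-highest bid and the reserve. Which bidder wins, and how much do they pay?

Rule: the highest bid at or above the reserve wins and pays the larger of the second-highest bid and the reserve.
Bids in order: 8,500 (H) > 7,900 (J) > 6,850 (G) > 6,700 (N) > 3,525 (F) > 2,450 (L) > …
H has the top bid at or above the reserve (£8,500).
Second-highest bid £7,900 is below the reserve £8,325, so the reserve binds → payment £8,325.

H pays £8,325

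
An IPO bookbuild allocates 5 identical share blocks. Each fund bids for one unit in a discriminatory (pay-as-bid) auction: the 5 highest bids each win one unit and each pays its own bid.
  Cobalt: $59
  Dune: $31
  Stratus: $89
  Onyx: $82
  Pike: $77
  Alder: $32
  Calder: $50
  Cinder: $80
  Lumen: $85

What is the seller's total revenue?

Total revenue: $413

Ordering the bids: 89 (Stratus), 85 (Lumen), 82 (Onyx), 80 (Cinder), 77 (Pike), 59 (Cobalt), 50 (Calder), …
Winners (5 units): Stratus, Lumen, Onyx, Cinder, Pike.
Total revenue = 89 + 85 + 82 + 80 + 77 = $413.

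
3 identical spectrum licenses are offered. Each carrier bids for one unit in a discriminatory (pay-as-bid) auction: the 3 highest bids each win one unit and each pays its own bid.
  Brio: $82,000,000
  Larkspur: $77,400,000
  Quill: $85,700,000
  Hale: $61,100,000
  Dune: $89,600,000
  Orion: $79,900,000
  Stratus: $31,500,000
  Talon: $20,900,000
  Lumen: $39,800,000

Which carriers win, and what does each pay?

Bids ranked high→low: 89,600,000 (Dune), 85,700,000 (Quill), 82,000,000 (Brio), 79,900,000 (Orion), 77,400,000 (Larkspur), …
Winners (3 units): Dune, Quill, Brio.
Each winner pays its own bid: Dune $89,600,000, Quill $85,700,000, Brio $82,000,000.

Dune $89,600,000, Quill $85,700,000, Brio $82,000,000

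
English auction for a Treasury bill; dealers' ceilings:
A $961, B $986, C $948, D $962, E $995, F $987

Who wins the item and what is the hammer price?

E wins at $987

Sorting limits: 995 (E) > 987 (F) > 986 (B) > 962 (D) > 961 (A) > 948 (C)
Once the price passes $987, only E is left; the hammer falls at F's limit of $987.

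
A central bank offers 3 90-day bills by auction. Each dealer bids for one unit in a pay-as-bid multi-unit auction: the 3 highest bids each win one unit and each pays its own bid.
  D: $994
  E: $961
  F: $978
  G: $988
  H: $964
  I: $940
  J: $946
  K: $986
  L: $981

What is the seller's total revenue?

Bids ranked high→low: 994 (D), 988 (G), 986 (K), 981 (L), 978 (F), …
Top 3: D, G, K.
Total revenue = 994 + 988 + 986 = $2,968.

Total revenue: $2,968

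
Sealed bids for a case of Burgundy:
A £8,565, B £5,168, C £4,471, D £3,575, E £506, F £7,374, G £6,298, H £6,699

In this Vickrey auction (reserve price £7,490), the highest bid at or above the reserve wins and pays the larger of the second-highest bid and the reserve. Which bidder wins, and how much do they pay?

Vickrey auction (reserve price £7,490): the highest bid at or above the reserve wins and pays the larger of the second-highest bid and the reserve.
Bids in order: 8,565 (A) > 7,374 (F) > 6,699 (H) > 6,298 (G) > 5,168 (B) > 4,471 (C) > …
A has the top bid at or above the reserve (£8,565).
Second-highest bid £7,374 is below the reserve £7,490, so the reserve binds → payment £7,490.

A pays £7,490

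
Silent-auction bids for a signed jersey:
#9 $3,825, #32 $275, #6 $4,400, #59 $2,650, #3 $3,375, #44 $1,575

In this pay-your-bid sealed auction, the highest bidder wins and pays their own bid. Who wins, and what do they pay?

#6 pays $4,400

Bids ranked: 4,400 (#6) > 3,825 (#9) > 3,375 (#3) > 2,650 (#59) > 1,575 (#44) > 275 (#32)
#6 is highest → pays own bid, $4,400.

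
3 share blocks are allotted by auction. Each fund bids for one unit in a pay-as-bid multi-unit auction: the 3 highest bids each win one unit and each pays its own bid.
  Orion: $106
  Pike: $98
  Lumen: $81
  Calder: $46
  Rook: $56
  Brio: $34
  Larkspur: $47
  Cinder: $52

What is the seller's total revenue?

Bids ranked high→low: 106 (Orion), 98 (Pike), 81 (Lumen), 56 (Rook), 52 (Cinder), …
Winners (3 units): Orion, Pike, Lumen.
Total revenue = 106 + 98 + 81 = $285.

Total revenue: $285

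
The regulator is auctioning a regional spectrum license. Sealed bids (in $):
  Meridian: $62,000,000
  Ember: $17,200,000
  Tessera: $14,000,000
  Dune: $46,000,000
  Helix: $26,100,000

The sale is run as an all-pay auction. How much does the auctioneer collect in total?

Total revenue: $165,300,000

Rule: the highest bidder wins the item, but every bidder pays their own bid.
Bids ranked: 62,000,000 (Meridian) > 46,000,000 (Dune) > 26,100,000 (Helix) > 17,200,000 (Ember) > 14,000,000 (Tessera)
Every bidder forfeits their bid regardless of winning.
Revenue = 62,000,000 + 17,200,000 + 14,000,000 + 46,000,000 + 26,100,000 = $165,300,000.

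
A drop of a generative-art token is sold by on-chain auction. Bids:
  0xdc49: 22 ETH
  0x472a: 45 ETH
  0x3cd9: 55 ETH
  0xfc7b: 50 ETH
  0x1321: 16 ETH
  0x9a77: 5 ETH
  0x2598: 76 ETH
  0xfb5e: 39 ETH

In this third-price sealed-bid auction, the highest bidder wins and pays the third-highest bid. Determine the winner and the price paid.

Third-price sealed-bid auction: the highest bidder wins and pays the third-highest bid.
Sorting bids: 76 (0x2598) > 55 (0x3cd9) > 50 (0xfc7b) > 45 (0x472a) > 39 (0xfb5e) > 22 (0xdc49) > …
0x2598 wins; payment is bid #3 in the ranking = 50 ETH.

0x2598 pays 50 ETH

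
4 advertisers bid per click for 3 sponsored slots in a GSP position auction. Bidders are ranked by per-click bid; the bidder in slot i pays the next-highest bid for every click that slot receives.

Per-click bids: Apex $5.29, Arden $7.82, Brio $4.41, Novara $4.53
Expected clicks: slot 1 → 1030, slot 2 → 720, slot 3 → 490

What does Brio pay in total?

Per-click bids in order: $7.82 (Arden) > $5.29 (Apex) > $4.53 (Novara) > $4.41 (Brio)
Brio ranks below slot 3 → no slot, pays nothing.

Brio pays $0.00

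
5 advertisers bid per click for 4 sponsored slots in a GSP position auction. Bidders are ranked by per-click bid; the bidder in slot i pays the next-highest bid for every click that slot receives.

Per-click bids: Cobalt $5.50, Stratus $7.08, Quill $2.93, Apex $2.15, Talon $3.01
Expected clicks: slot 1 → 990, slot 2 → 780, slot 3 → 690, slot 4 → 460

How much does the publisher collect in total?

Sorting advertisers: $7.08 (Stratus) > $5.50 (Cobalt) > $3.01 (Talon) > $2.93 (Quill) > $2.15 (Apex)
Slot 1: Stratus pays $5.50 × 990 = $5445.00
Slot 2: Cobalt pays $3.01 × 780 = $2347.80
Slot 3: Talon pays $2.93 × 690 = $2021.70
Slot 4: Quill pays $2.15 × 460 = $989.00
Total = $10803.50

Total revenue: $10803.50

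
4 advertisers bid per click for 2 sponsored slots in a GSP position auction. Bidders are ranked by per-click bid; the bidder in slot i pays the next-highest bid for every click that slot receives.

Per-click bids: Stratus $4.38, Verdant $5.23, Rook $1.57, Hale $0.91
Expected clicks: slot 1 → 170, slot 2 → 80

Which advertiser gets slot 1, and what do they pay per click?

Per-click bids in order: $5.23 (Verdant) > $4.38 (Stratus) > $1.57 (Rook) > …
Slot 1 goes to the first-ranked bidder, Verdant, who pays the next bid down: $4.38/click.

Verdant; $4.38 per click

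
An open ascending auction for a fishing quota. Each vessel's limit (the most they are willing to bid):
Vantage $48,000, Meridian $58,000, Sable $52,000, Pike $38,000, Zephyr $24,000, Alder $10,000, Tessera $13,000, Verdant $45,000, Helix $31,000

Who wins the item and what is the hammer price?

Meridian wins at $52,000

Sorting limits: 58,000 (Meridian) > 52,000 (Sable) > 48,000 (Vantage) > 45,000 (Verdant) > 38,000 (Pike) > 31,000 (Helix) > …
Sable is the last rival to drop out, at $52,000; Meridian remains and wins at that price.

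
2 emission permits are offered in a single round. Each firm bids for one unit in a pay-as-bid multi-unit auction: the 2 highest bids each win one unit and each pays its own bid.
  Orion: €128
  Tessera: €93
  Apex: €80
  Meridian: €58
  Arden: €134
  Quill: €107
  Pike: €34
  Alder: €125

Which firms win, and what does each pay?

Bids ranked high→low: 134 (Arden), 128 (Orion), 125 (Alder), 107 (Quill), …
Top 2: Arden, Orion.
Each winner pays its own bid: Arden €134, Orion €128.

Arden €134, Orion €128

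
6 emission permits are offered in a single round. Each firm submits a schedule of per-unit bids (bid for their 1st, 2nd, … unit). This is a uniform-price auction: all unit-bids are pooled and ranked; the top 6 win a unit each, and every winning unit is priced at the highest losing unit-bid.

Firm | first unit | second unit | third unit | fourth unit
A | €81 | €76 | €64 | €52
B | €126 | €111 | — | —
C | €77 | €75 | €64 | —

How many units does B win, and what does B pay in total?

B: 2 units, pays €128

Pooled unit-bids ranked (top 6): 126 (B-1), 111 (B-2), 81 (A-1), 77 (C-1), 76 (A-2), 75 (C-2)
The (k+1)-th unit-bid is €64.
B wins 2 unit(s) at €64 each.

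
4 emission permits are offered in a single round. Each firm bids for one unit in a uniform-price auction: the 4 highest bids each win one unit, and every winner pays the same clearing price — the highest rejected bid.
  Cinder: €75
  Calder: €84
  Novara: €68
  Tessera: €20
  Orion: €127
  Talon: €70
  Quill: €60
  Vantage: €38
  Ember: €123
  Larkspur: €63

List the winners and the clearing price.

Orion, Ember, Calder, Cinder; each pays €70

Sorting: 127 (Orion), 123 (Ember), 84 (Calder), 75 (Cinder), 70 (Talon), 68 (Novara), …
The 4 highest are Orion, Ember, Calder, Cinder.
Highest unsuccessful bid: €70 → clearing price.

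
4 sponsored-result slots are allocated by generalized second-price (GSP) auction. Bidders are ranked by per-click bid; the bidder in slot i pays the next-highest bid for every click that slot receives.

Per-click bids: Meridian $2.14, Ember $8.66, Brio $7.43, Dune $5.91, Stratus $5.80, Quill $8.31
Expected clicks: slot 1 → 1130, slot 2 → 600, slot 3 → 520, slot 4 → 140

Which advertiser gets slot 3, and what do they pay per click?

Brio; $5.91 per click

Per-click bids in order: $8.66 (Ember) > $8.31 (Quill) > $7.43 (Brio) > $5.91 (Dune) > $5.80 (Stratus) > …
Slot 3 goes to the third-ranked bidder, Brio, who pays the next bid down: $5.91/click.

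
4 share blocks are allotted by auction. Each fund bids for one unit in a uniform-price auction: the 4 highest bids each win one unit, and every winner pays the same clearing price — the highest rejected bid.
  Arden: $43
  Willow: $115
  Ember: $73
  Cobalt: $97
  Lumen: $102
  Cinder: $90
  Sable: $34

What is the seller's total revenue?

Total revenue: $292

Sorting: 115 (Willow), 102 (Lumen), 97 (Cobalt), 90 (Cinder), 73 (Ember), 43 (Arden), …
Winners (4 units): Willow, Lumen, Cobalt, Cinder.
Clearing price = highest rejected bid = $73.
Total revenue = 4 × $73 = $292.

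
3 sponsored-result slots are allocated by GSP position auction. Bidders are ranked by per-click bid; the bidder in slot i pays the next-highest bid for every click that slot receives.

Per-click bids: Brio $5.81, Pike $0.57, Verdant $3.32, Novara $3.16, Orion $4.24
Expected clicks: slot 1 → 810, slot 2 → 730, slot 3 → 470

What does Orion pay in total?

Orion pays $2423.60

Per-click bids in order: $5.81 (Brio) > $4.24 (Orion) > $3.32 (Verdant) > $3.16 (Novara) > …
Orion holds slot 2 → pays next bid $3.32 × 730 clicks = $2423.60.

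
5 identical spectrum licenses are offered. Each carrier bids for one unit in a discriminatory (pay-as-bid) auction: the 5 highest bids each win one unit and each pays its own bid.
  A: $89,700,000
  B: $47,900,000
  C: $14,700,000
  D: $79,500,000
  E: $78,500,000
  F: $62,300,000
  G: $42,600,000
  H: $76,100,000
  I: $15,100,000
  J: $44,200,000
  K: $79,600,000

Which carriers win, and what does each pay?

A $89,700,000, K $79,600,000, D $79,500,000, E $78,500,000, H $76,100,000

Sorting: 89,700,000 (A), 79,600,000 (K), 79,500,000 (D), 78,500,000 (E), 76,100,000 (H), 62,300,000 (F), 47,900,000 (B), …
Top 5: A, K, D, E, H.
Each winner pays its own bid: A $89,700,000, K $79,600,000, D $79,500,000, E $78,500,000, H $76,100,000.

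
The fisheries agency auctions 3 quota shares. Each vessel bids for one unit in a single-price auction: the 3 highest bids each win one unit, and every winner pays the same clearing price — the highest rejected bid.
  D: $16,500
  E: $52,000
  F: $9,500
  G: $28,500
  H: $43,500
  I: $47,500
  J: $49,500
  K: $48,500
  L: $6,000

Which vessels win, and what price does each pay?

Ordering the bids: 52,000 (E), 49,500 (J), 48,500 (K), 47,500 (I), 43,500 (H), …
Winners (3 units): E, J, K.
First losing bid is I's $47,500, which sets the uniform price.

E, J, K; each pays $47,500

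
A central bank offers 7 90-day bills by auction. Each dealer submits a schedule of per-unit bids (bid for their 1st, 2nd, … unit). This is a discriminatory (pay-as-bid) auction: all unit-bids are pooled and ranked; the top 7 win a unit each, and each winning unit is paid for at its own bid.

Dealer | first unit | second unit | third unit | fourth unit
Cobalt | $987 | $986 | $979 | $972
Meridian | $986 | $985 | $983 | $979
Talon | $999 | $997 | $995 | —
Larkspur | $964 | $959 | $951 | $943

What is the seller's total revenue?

Pooled unit-bids ranked (top 7): 999 (Talon-1), 997 (Talon-2), 995 (Talon-3), 987 (Cobalt-1), 986 (Cobalt-2), 986 (Meridian-1), 985 (Meridian-2)
Next rejected bid: $983 (not a price — pay-as-bid).
Each winning unit pays its own bid.
Revenue = 999 + 997 + 995 + 987 + 986 + 986 + 985 = $6,935.

Total revenue: $6,935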